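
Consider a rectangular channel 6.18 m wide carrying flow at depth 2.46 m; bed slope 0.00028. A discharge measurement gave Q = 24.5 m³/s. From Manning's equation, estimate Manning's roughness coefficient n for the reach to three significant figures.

A = b·y = 6.18 × 2.46 = 15.20 m²
P = b + 2y = 6.18 + 2×2.46 = 11.10 m
R = A/P = 15.20/11.10 = 1.370 m
n = (1/Q)·A·R^(2/3)·S^(1/2) = (1/24.5) × 15.20 × 1.233 × 0.01673 = 0.01281

0.0128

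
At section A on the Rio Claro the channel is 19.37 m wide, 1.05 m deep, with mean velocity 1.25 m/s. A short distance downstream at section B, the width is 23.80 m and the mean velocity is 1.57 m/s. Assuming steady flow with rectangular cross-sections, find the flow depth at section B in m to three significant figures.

Q = A₁V₁ = (19.37×1.05) × 1.25 = 25.42 m³/s
d₂ = Q/(b₂ V₂) = 25.42/(23.80×1.57) = 0.6804 m

0.680 m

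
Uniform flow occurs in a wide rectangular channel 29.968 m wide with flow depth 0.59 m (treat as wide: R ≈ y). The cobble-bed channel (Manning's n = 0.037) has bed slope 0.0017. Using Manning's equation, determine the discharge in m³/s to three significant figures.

A = b·y = 29.968 × 0.59 = 17.68 m²
Wide channel: R ≈ y = 0.59 m
Q = (1/n)·A·R^(2/3)·S^(1/2) = (1/0.037) × 17.68 × 0.5900^(2/3) × 0.0017^(1/2) = 13.86 m³/s

13.9 m³/s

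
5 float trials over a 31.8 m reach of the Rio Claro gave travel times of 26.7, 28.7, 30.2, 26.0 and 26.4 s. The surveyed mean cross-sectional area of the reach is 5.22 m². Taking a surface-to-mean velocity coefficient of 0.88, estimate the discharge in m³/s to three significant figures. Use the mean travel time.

t̄ = (26.7 + 28.7 + 30.2 + 26.0 + 26.4) / 5 = 27.6 s
v_surface = L / t̄ = 31.8 / 27.6 = 1.152 m/s
v_mean = 0.88 × 1.152 = 1.014 m/s
Q = A × v_mean = 5.22 × 1.014 = 5.293 m³/s

5.29 m³/s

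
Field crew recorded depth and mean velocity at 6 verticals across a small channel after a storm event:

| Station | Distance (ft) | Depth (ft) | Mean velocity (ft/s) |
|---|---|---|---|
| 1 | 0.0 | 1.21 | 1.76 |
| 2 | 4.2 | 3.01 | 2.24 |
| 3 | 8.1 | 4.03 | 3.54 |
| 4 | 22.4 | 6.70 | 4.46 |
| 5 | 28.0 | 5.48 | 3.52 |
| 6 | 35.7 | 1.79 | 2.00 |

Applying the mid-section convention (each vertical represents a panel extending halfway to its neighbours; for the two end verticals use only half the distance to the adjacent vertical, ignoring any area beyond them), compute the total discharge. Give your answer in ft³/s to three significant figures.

w_1 = (4.2 − 0.0)/2 = 2.1 ft; q_1 = 1.76 × 1.21 × 2.1 = 4.472 ft³/s
w_2 = (8.1 − 0.0)/2 = 4.05 ft; q_2 = 2.24 × 3.01 × 4.05 = 27.31 ft³/s
w_3 = (22.4 − 4.2)/2 = 9.1 ft; q_3 = 3.54 × 4.03 × 9.1 = 129.8 ft³/s
w_4 = (28.0 − 8.1)/2 = 9.95 ft; q_4 = 4.46 × 6.70 × 9.95 = 297.3 ft³/s
w_5 = (35.7 − 22.4)/2 = 6.65 ft; q_5 = 3.52 × 5.48 × 6.65 = 128.3 ft³/s
w_6 = (35.7 − 28.0)/2 = 3.85 ft; q_6 = 2.00 × 1.79 × 3.85 = 13.78 ft³/s
Q = Σ qᵢ = 601.0 ft³/s

601 ft³/s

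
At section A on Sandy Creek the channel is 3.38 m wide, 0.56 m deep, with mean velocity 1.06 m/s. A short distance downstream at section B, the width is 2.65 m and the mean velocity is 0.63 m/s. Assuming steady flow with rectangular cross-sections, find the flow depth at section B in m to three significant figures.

1.20 m

Q = A₁V₁ = (3.38×0.56) × 1.06 = 2.006 m³/s
d₂ = Q/(b₂ V₂) = 2.006/(2.65×0.63) = 1.202 m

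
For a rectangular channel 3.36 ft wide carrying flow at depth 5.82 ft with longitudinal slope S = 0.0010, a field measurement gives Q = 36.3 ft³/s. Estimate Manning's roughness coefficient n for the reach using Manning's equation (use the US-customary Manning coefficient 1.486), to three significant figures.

A = b·y = 3.36 × 5.82 = 19.56 ft²
P = b + 2y = 3.36 + 2×5.82 = 15.00 ft
R = A/P = 19.56/15.00 = 1.304 ft
n = (1.486/Q)·A·R^(2/3)·S^(1/2) = (1.486/36.3) × 19.56 × 1.193 × 0.03162 = 0.03021

0.0302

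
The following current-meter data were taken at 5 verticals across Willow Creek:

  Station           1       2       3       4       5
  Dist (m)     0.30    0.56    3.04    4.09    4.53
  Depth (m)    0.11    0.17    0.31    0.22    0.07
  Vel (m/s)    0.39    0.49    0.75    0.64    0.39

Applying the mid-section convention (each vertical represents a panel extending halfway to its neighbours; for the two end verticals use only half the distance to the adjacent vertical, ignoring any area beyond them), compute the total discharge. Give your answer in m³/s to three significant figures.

w_1 = (0.56 − 0.30)/2 = 0.13 m; q_1 = 0.39 × 0.11 × 0.13 = 0.005577 m³/s
w_2 = (3.04 − 0.30)/2 = 1.37 m; q_2 = 0.49 × 0.17 × 1.37 = 0.1141 m³/s
w_3 = (4.09 − 0.56)/2 = 1.765 m; q_3 = 0.75 × 0.31 × 1.765 = 0.4104 m³/s
w_4 = (4.53 − 3.04)/2 = 0.745 m; q_4 = 0.64 × 0.22 × 0.745 = 0.1049 m³/s
w_5 = (4.53 − 4.09)/2 = 0.22 m; q_5 = 0.39 × 0.07 × 0.22 = 0.006006 m³/s
Q = Σ qᵢ = 0.6410 m³/s

0.641 m³/s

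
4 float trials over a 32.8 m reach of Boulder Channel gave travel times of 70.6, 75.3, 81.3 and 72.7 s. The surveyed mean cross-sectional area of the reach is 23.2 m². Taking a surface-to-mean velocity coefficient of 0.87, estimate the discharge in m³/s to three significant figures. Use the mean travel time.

t̄ = (70.6 + 75.3 + 81.3 + 72.7) / 4 = 74.975 s
v_surface = L / t̄ = 32.8 / 74.975 = 0.4375 m/s
v_mean = 0.87 × 0.4375 = 0.3806 m/s
Q = A × v_mean = 23.2 × 0.3806 = 8.830 m³/s

8.83 m³/s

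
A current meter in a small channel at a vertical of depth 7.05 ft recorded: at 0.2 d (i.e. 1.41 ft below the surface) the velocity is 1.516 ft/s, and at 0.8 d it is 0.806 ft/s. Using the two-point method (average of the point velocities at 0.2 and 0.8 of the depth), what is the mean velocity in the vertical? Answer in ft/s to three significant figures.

v̄ = (1.516 + 0.806) / 2 = 1.161 ft/s

1.16 ft/s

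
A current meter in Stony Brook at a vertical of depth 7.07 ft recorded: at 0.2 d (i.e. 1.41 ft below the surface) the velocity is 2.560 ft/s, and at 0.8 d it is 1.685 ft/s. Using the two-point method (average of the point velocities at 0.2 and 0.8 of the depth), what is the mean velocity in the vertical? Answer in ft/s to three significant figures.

2.12 ft/s

v̄ = (2.560 + 1.685) / 2 = 2.123 ft/s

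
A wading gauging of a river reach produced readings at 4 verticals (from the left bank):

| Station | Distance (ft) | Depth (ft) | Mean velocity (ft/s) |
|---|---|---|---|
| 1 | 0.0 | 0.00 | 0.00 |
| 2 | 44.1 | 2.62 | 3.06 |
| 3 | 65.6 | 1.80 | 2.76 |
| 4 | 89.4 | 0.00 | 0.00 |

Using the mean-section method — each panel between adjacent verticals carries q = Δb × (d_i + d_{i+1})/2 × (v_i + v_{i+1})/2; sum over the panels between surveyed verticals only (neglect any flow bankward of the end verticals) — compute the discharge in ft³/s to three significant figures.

Panel 1-2: Δb = 44.1 ft, d̄ = (0.00+2.62)/2 = 1.31, v̄ = (0.00+3.06)/2 = 1.53 → q = 44.1×1.31×1.53 = 88.39 ft³/s
Panel 2-3: Δb = 21.5 ft, d̄ = (2.62+1.80)/2 = 2.21, v̄ = (3.06+2.76)/2 = 2.91 → q = 21.5×2.21×2.91 = 138.3 ft³/s
Panel 3-4: Δb = 23.8 ft, d̄ = (1.80+0.00)/2 = 0.9, v̄ = (2.76+0.00)/2 = 1.38 → q = 23.8×0.9×1.38 = 29.56 ft³/s
Q = Σ q = 256.2 ft³/s

256 ft³/s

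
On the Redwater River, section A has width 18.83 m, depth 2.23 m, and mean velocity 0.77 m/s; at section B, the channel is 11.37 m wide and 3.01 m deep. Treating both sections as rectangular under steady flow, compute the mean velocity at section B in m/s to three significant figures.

0.945 m/s

Q = A₁V₁ = (18.83×2.23) × 0.77 = 32.33 m³/s
A₂ = 11.37 × 3.01 = 34.22 m²
V₂ = Q/A₂ = 32.33/34.22 = 0.9448 m/s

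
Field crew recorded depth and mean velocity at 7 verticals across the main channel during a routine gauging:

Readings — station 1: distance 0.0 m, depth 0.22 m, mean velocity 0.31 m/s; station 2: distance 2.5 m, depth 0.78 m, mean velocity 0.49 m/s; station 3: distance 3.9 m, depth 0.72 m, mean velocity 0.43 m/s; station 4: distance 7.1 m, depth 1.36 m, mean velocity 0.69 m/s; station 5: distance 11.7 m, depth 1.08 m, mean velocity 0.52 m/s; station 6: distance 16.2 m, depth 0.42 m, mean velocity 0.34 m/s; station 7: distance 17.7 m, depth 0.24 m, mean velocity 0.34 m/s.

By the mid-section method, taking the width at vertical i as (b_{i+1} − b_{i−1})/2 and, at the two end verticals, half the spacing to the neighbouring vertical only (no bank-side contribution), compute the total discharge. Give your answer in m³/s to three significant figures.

8.25 m³/s

w_1 = (2.5 − 0.0)/2 = 1.25 m; q_1 = 0.31 × 0.22 × 1.25 = 0.08525 m³/s
w_2 = (3.9 − 0.0)/2 = 1.95 m; q_2 = 0.49 × 0.78 × 1.95 = 0.7453 m³/s
w_3 = (7.1 − 2.5)/2 = 2.3 m; q_3 = 0.43 × 0.72 × 2.3 = 0.7121 m³/s
w_4 = (11.7 − 3.9)/2 = 3.9 m; q_4 = 0.69 × 1.36 × 3.9 = 3.660 m³/s
w_5 = (16.2 − 7.1)/2 = 4.55 m; q_5 = 0.52 × 1.08 × 4.55 = 2.555 m³/s
w_6 = (17.7 − 11.7)/2 = 3 m; q_6 = 0.34 × 0.42 × 3 = 0.4284 m³/s
w_7 = (17.7 − 16.2)/2 = 0.75 m; q_7 = 0.34 × 0.24 × 0.75 = 0.06120 m³/s
Q = Σ qᵢ = 8.247 m³/s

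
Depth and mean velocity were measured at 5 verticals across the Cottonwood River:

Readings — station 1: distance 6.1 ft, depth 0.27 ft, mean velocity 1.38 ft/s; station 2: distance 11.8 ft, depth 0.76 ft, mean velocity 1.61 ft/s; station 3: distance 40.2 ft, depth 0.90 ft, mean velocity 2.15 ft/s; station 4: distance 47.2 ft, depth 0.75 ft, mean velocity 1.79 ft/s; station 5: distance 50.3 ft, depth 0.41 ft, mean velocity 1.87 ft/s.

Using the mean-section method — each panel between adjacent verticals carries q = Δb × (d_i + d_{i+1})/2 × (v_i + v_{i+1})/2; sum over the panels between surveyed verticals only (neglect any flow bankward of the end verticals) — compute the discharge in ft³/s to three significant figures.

63.4 ft³/s

Panel 1-2: Δb = 5.7 ft, d̄ = (0.27+0.76)/2 = 0.515, v̄ = (1.38+1.61)/2 = 1.495 → q = 5.7×0.515×1.495 = 4.389 ft³/s
Panel 2-3: Δb = 28.4 ft, d̄ = (0.76+0.90)/2 = 0.83, v̄ = (1.61+2.15)/2 = 1.88 → q = 28.4×0.83×1.88 = 44.32 ft³/s
Panel 3-4: Δb = 7 ft, d̄ = (0.90+0.75)/2 = 0.825, v̄ = (2.15+1.79)/2 = 1.97 → q = 7×0.825×1.97 = 11.38 ft³/s
Panel 4-5: Δb = 3.1 ft, d̄ = (0.75+0.41)/2 = 0.58, v̄ = (1.79+1.87)/2 = 1.83 → q = 3.1×0.58×1.83 = 3.290 ft³/s
Q = Σ q = 63.37 ft³/s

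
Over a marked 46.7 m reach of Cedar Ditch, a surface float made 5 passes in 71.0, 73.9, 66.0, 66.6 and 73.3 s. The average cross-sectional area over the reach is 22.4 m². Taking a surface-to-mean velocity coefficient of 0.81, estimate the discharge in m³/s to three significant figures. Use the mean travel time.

t̄ = (71.0 + 73.9 + 66.0 + 66.6 + 73.3) / 5 = 70.16 s
v_surface = L / t̄ = 46.7 / 70.16 = 0.6656 m/s
v_mean = 0.81 × 0.6656 = 0.5392 m/s
Q = A × v_mean = 22.4 × 0.5392 = 12.08 m³/s

12.1 m³/s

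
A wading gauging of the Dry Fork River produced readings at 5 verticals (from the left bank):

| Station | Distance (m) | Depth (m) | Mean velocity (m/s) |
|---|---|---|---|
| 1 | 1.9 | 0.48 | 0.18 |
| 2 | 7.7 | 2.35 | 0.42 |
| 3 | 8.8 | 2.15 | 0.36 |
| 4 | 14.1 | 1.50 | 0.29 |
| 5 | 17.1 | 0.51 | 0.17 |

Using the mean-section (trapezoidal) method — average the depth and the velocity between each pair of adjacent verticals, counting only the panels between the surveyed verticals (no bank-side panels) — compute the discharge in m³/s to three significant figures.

7.26 m³/s

Panel 1-2: Δb = 5.8 m, d̄ = (0.48+2.35)/2 = 1.415, v̄ = (0.18+0.42)/2 = 0.3 → q = 5.8×1.415×0.3 = 2.462 m³/s
Panel 2-3: Δb = 1.1 m, d̄ = (2.35+2.15)/2 = 2.25, v̄ = (0.42+0.36)/2 = 0.39 → q = 1.1×2.25×0.39 = 0.9653 m³/s
Panel 3-4: Δb = 5.3 m, d̄ = (2.15+1.50)/2 = 1.825, v̄ = (0.36+0.29)/2 = 0.325 → q = 5.3×1.825×0.325 = 3.144 m³/s
Panel 4-5: Δb = 3 m, d̄ = (1.50+0.51)/2 = 1.005, v̄ = (0.29+0.17)/2 = 0.23 → q = 3×1.005×0.23 = 0.6935 m³/s
Q = Σ q = 7.264 m³/s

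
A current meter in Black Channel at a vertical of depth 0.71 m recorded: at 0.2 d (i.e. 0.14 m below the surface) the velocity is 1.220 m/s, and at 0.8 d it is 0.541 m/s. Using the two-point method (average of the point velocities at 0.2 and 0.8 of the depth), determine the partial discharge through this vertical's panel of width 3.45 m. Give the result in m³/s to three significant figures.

2.16 m³/s

v̄ = (1.220 + 0.541) / 2 = 0.8805 m/s
q = v̄ × d × w = 0.8805 × 0.71 × 3.45 = 2.157 m³/s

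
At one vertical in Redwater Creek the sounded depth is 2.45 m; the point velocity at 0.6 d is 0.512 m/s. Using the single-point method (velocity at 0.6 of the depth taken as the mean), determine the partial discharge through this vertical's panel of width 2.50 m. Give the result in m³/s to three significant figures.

v̄ = v₀.₆ = 0.512 m/s
q = v̄ × d × w = 0.5120 × 2.45 × 2.50 = 3.136 m³/s

3.14 m³/s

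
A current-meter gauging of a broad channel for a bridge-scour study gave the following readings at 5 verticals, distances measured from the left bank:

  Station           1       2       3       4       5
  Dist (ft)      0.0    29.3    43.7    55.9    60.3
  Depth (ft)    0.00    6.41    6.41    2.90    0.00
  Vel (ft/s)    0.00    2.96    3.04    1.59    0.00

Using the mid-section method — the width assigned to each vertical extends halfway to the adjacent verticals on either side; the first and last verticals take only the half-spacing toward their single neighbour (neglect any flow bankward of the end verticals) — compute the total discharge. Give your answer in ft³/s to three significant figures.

w_2 = (43.7 − 0.0)/2 = 21.85 ft; q_2 = 2.96 × 6.41 × 21.85 = 414.6 ft³/s
w_3 = (55.9 − 29.3)/2 = 13.3 ft; q_3 = 3.04 × 6.41 × 13.3 = 259.2 ft³/s
w_4 = (60.3 − 43.7)/2 = 8.3 ft; q_4 = 1.59 × 2.90 × 8.3 = 38.27 ft³/s
Stations 1, 5 contribute zero (depth or velocity is 0).
Q = Σ qᵢ = 712.0 ft³/s

712 ft³/s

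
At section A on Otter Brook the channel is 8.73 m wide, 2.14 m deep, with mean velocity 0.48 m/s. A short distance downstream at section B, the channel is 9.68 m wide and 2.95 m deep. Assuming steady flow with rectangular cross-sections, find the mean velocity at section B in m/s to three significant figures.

Q = A₁V₁ = (8.73×2.14) × 0.48 = 8.967 m³/s
A₂ = 9.68 × 2.95 = 28.56 m²
V₂ = Q/A₂ = 8.967/28.56 = 0.3140 m/s

0.314 m/s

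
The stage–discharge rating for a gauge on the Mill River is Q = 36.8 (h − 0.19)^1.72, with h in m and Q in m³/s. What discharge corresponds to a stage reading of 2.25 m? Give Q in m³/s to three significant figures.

128 m³/s

Q = 36.8 × (2.25 − 0.19)^1.72 = 36.8 × 2.06^1.72 = 127.6 m³/s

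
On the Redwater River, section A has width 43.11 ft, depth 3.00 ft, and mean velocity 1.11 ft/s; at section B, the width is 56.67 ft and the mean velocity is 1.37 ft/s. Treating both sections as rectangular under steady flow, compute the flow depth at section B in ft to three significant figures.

1.85 ft

Q = A₁V₁ = (43.11×3.00) × 1.11 = 143.6 ft³/s
d₂ = Q/(b₂ V₂) = 143.6/(56.67×1.37) = 1.849 ft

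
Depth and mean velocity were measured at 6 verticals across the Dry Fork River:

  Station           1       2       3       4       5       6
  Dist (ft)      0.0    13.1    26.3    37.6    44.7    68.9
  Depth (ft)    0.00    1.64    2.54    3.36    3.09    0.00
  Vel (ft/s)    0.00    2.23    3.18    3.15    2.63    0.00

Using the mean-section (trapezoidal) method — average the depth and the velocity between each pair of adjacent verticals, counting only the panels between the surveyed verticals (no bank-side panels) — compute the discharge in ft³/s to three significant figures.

Panel 1-2: Δb = 13.1 ft, d̄ = (0.00+1.64)/2 = 0.82, v̄ = (0.00+2.23)/2 = 1.115 → q = 13.1×0.82×1.115 = 11.98 ft³/s
Panel 2-3: Δb = 13.2 ft, d̄ = (1.64+2.54)/2 = 2.09, v̄ = (2.23+3.18)/2 = 2.705 → q = 13.2×2.09×2.705 = 74.63 ft³/s
Panel 3-4: Δb = 11.3 ft, d̄ = (2.54+3.36)/2 = 2.95, v̄ = (3.18+3.15)/2 = 3.165 → q = 11.3×2.95×3.165 = 105.5 ft³/s
Panel 4-5: Δb = 7.1 ft, d̄ = (3.36+3.09)/2 = 3.225, v̄ = (3.15+2.63)/2 = 2.89 → q = 7.1×3.225×2.89 = 66.17 ft³/s
Panel 5-6: Δb = 24.2 ft, d̄ = (3.09+0.00)/2 = 1.545, v̄ = (2.63+0.00)/2 = 1.315 → q = 24.2×1.545×1.315 = 49.17 ft³/s
Q = Σ q = 307.4 ft³/s

307 ft³/s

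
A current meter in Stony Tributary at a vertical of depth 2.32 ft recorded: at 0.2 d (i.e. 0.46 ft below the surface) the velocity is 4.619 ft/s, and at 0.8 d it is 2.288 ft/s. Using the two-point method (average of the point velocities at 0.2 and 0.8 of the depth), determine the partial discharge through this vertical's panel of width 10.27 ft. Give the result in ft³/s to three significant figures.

v̄ = (4.619 + 2.288) / 2 = 3.454 ft/s
q = v̄ × d × w = 3.454 × 2.32 × 10.27 = 82.28 ft³/s

82.3 ft³/s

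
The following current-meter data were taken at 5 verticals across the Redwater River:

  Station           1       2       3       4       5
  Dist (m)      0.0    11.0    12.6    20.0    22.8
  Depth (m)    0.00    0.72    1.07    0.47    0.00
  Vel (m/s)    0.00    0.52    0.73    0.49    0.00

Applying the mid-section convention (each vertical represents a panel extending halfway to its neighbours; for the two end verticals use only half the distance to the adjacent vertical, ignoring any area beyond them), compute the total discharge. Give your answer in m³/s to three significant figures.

w_2 = (12.6 − 0.0)/2 = 6.3 m; q_2 = 0.52 × 0.72 × 6.3 = 2.359 m³/s
w_3 = (20.0 − 11.0)/2 = 4.5 m; q_3 = 0.73 × 1.07 × 4.5 = 3.515 m³/s
w_4 = (22.8 − 12.6)/2 = 5.1 m; q_4 = 0.49 × 0.47 × 5.1 = 1.175 m³/s
Stations 1, 5 contribute zero (depth or velocity is 0).
Q = Σ qᵢ = 7.048 m³/s

7.05 m³/s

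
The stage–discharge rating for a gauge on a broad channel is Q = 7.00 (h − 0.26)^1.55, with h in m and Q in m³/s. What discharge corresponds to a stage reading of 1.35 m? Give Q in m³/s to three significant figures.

Q = 7.00 × (1.35 − 0.26)^1.55 = 7.00 × 1.09^1.55 = 8.000 m³/s

8.00 m³/s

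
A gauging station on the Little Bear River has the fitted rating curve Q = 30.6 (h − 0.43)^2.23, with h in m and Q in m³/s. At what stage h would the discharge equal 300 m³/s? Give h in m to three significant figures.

3.21 m

h − h₀ = (Q/C)^(1/b) = (300/30.6)^(1/2.23) = 2.783 m
h = 0.43 + 2.783 = 3.213 m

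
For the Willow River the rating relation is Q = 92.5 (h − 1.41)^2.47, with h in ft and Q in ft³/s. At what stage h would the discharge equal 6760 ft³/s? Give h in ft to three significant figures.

h − h₀ = (Q/C)^(1/b) = (6760/92.5)^(1/2.47) = 5.683 ft
h = 1.41 + 5.683 = 7.093 ft

7.09 ft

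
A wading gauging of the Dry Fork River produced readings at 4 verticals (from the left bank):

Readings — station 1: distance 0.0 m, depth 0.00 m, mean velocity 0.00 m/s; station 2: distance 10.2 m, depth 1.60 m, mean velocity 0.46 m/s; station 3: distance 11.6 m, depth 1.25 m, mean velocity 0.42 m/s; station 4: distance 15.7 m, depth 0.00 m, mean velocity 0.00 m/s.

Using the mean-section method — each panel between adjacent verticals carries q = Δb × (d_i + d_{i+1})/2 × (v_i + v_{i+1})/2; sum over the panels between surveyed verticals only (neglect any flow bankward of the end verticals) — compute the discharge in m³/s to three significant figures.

Panel 1-2: Δb = 10.2 m, d̄ = (0.00+1.60)/2 = 0.8, v̄ = (0.00+0.46)/2 = 0.23 → q = 10.2×0.8×0.23 = 1.877 m³/s
Panel 2-3: Δb = 1.4 m, d̄ = (1.60+1.25)/2 = 1.425, v̄ = (0.46+0.42)/2 = 0.44 → q = 1.4×1.425×0.44 = 0.8778 m³/s
Panel 3-4: Δb = 4.1 m, d̄ = (1.25+0.00)/2 = 0.625, v̄ = (0.42+0.00)/2 = 0.21 → q = 4.1×0.625×0.21 = 0.5381 m³/s
Q = Σ q = 3.293 m³/s

3.29 m³/s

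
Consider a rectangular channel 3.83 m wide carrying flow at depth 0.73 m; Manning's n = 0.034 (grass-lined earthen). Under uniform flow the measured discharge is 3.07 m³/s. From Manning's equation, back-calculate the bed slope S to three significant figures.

A = b·y = 3.83 × 0.73 = 2.796 m²
P = b + 2y = 3.83 + 2×0.73 = 5.290 m
R = A/P = 2.796/5.290 = 0.5285 m
S = (Q·n / (1·A·R^(2/3)))² = (3.07×0.034 / (1×2.796×0.6537))² = 0.003262

0.00326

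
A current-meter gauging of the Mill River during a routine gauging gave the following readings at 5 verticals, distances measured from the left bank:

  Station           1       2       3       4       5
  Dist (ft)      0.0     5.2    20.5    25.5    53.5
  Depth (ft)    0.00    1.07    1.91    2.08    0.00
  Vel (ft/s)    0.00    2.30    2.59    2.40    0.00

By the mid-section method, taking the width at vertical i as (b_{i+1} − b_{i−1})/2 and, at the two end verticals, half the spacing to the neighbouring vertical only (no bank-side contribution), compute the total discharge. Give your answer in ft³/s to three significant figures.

w_2 = (20.5 − 0.0)/2 = 10.25 ft; q_2 = 2.30 × 1.07 × 10.25 = 25.23 ft³/s
w_3 = (25.5 − 5.2)/2 = 10.15 ft; q_3 = 2.59 × 1.91 × 10.15 = 50.21 ft³/s
w_4 = (53.5 − 20.5)/2 = 16.5 ft; q_4 = 2.40 × 2.08 × 16.5 = 82.37 ft³/s
Stations 1, 5 contribute zero (depth or velocity is 0).
Q = Σ qᵢ = 157.8 ft³/s

158 ft³/s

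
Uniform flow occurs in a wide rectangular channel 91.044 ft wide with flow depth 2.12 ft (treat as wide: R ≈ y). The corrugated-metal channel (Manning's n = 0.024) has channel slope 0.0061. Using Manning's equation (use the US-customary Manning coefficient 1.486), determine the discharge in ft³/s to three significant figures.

1540 ft³/s

A = b·y = 91.044 × 2.12 = 193.0 ft²
Wide channel: R ≈ y = 2.12 ft
Q = (1.486/n)·A·R^(2/3)·S^(1/2) = (1.486/0.024) × 193.0 × 2.120^(2/3) × 0.0061^(1/2) = 1540 ft³/s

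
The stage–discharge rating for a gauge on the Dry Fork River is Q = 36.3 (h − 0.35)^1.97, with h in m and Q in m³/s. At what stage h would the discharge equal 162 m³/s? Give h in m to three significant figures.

h − h₀ = (Q/C)^(1/b) = (162/36.3)^(1/1.97) = 2.137 m
h = 0.35 + 2.137 = 2.487 m

2.49 m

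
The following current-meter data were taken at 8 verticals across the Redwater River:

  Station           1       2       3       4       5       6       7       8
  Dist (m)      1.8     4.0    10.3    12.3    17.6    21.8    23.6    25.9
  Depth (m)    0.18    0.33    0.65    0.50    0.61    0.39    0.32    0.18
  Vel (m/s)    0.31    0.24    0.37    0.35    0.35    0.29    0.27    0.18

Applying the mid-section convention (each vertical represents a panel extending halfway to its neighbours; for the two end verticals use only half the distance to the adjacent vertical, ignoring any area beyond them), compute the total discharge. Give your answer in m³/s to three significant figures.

w_1 = (4.0 − 1.8)/2 = 1.1 m; q_1 = 0.31 × 0.18 × 1.1 = 0.06138 m³/s
w_2 = (10.3 − 1.8)/2 = 4.25 m; q_2 = 0.24 × 0.33 × 4.25 = 0.3366 m³/s
w_3 = (12.3 − 4.0)/2 = 4.15 m; q_3 = 0.37 × 0.65 × 4.15 = 0.9981 m³/s
w_4 = (17.6 − 10.3)/2 = 3.65 m; q_4 = 0.35 × 0.50 × 3.65 = 0.6388 m³/s
w_5 = (21.8 − 12.3)/2 = 4.75 m; q_5 = 0.35 × 0.61 × 4.75 = 1.014 m³/s
w_6 = (23.6 − 17.6)/2 = 3 m; q_6 = 0.29 × 0.39 × 3 = 0.3393 m³/s
w_7 = (25.9 − 21.8)/2 = 2.05 m; q_7 = 0.27 × 0.32 × 2.05 = 0.1771 m³/s
w_8 = (25.9 − 23.6)/2 = 1.15 m; q_8 = 0.18 × 0.18 × 1.15 = 0.03726 m³/s
Q = Σ qᵢ = 3.603 m³/s

3.60 m³/s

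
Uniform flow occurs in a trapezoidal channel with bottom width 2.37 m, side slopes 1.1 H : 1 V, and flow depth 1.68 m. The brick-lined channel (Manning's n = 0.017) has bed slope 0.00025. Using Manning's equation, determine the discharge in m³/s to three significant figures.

6.42 m³/s

A = (b + z·y)·y = (2.37 + 1.1×1.68)×1.68 = 7.086 m²
P = b + 2y√(1+z²) = 2.37 + 2×1.68×√(1+1.1²) = 7.365 m
R = A/P = 7.086/7.365 = 0.9622 m
Q = (1/n)·A·R^(2/3)·S^(1/2) = (1/0.017) × 7.086 × 0.9622^(2/3) × 0.00025^(1/2) = 6.423 m³/s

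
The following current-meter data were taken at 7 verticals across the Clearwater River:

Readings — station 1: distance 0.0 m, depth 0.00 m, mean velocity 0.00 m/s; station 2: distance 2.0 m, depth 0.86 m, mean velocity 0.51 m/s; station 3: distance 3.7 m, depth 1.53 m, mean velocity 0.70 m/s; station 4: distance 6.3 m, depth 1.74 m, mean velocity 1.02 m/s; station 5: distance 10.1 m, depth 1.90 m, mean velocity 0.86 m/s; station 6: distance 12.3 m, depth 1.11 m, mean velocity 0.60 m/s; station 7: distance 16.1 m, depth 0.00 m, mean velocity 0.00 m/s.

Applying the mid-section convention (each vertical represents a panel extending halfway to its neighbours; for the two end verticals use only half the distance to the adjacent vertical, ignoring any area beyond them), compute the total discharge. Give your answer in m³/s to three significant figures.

w_2 = (3.7 − 0.0)/2 = 1.85 m; q_2 = 0.51 × 0.86 × 1.85 = 0.8114 m³/s
w_3 = (6.3 − 2.0)/2 = 2.15 m; q_3 = 0.70 × 1.53 × 2.15 = 2.303 m³/s
w_4 = (10.1 − 3.7)/2 = 3.2 m; q_4 = 1.02 × 1.74 × 3.2 = 5.679 m³/s
w_5 = (12.3 − 6.3)/2 = 3 m; q_5 = 0.86 × 1.90 × 3 = 4.902 m³/s
w_6 = (16.1 − 10.1)/2 = 3 m; q_6 = 0.60 × 1.11 × 3 = 1.998 m³/s
Stations 1, 7 contribute zero (depth or velocity is 0).
Q = Σ qᵢ = 15.69 m³/s

15.7 m³/s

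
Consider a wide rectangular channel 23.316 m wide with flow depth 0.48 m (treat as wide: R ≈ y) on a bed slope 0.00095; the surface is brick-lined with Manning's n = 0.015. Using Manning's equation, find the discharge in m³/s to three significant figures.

A = b·y = 23.316 × 0.48 = 11.19 m²
Wide channel: R ≈ y = 0.48 m
Q = (1/n)·A·R^(2/3)·S^(1/2) = (1/0.015) × 11.19 × 0.4800^(2/3) × 0.00095^(1/2) = 14.10 m³/s

14.1 m³/s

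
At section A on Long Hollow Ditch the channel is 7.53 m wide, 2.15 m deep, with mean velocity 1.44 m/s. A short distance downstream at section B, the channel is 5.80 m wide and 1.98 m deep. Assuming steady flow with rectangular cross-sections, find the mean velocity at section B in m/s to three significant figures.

Q = A₁V₁ = (7.53×2.15) × 1.44 = 23.31 m³/s
A₂ = 5.80 × 1.98 = 11.48 m²
V₂ = Q/A₂ = 23.31/11.48 = 2.030 m/s

2.03 m/s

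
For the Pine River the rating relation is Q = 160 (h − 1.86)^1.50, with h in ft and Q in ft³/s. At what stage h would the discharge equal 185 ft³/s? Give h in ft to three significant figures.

h − h₀ = (Q/C)^(1/b) = (185/160)^(1/1.50) = 1.102 ft
h = 1.86 + 1.102 = 2.962 ft

2.96 ft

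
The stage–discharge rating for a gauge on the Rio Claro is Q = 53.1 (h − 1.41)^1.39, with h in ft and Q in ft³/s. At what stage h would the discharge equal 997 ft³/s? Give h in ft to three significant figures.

h − h₀ = (Q/C)^(1/b) = (997/53.1)^(1/1.39) = 8.246 ft
h = 1.41 + 8.246 = 9.656 ft

9.66 ft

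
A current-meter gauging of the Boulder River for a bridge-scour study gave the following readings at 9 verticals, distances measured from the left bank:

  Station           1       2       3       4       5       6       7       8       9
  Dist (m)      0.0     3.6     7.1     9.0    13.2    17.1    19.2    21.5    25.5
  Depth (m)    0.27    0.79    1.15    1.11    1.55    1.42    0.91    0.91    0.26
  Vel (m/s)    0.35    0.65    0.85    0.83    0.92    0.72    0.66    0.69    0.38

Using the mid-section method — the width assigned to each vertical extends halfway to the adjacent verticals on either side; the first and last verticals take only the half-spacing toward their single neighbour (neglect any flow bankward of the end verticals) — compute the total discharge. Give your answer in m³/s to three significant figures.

19.8 m³/s

w_1 = (3.6 − 0.0)/2 = 1.8 m; q_1 = 0.35 × 0.27 × 1.8 = 0.1701 m³/s
w_2 = (7.1 − 0.0)/2 = 3.55 m; q_2 = 0.65 × 0.79 × 3.55 = 1.823 m³/s
w_3 = (9.0 − 3.6)/2 = 2.7 m; q_3 = 0.85 × 1.15 × 2.7 = 2.639 m³/s
w_4 = (13.2 − 7.1)/2 = 3.05 m; q_4 = 0.83 × 1.11 × 3.05 = 2.810 m³/s
w_5 = (17.1 − 9.0)/2 = 4.05 m; q_5 = 0.92 × 1.55 × 4.05 = 5.775 m³/s
w_6 = (19.2 − 13.2)/2 = 3 m; q_6 = 0.72 × 1.42 × 3 = 3.067 m³/s
w_7 = (21.5 − 17.1)/2 = 2.2 m; q_7 = 0.66 × 0.91 × 2.2 = 1.321 m³/s
w_8 = (25.5 − 19.2)/2 = 3.15 m; q_8 = 0.69 × 0.91 × 3.15 = 1.978 m³/s
w_9 = (25.5 − 21.5)/2 = 2 m; q_9 = 0.38 × 0.26 × 2 = 0.1976 m³/s
Q = Σ qᵢ = 19.78 m³/s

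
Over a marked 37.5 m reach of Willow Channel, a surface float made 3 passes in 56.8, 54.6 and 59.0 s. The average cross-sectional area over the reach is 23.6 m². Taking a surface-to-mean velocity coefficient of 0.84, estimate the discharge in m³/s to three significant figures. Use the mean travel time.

t̄ = (56.8 + 54.6 + 59.0) / 3 = 56.8 s
v_surface = L / t̄ = 37.5 / 56.8 = 0.6602 m/s
v_mean = 0.84 × 0.6602 = 0.5546 m/s
Q = A × v_mean = 23.6 × 0.5546 = 13.09 m³/s

13.1 m³/s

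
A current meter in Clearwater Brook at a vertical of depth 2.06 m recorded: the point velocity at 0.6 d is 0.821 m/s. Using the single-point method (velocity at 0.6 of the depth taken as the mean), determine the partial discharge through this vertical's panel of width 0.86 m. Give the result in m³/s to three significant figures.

v̄ = v₀.₆ = 0.821 m/s
q = v̄ × d × w = 0.8210 × 2.06 × 0.86 = 1.454 m³/s

1.45 m³/s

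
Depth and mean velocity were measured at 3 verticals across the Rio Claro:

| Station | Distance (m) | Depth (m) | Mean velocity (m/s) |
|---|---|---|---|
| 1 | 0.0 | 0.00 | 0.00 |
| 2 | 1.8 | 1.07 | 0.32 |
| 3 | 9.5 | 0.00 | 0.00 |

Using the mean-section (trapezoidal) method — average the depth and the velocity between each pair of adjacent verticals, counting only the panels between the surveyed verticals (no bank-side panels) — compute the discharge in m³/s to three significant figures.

0.813 m³/s

Panel 1-2: Δb = 1.8 m, d̄ = (0.00+1.07)/2 = 0.535, v̄ = (0.00+0.32)/2 = 0.16 → q = 1.8×0.535×0.16 = 0.1541 m³/s
Panel 2-3: Δb = 7.7 m, d̄ = (1.07+0.00)/2 = 0.535, v̄ = (0.32+0.00)/2 = 0.16 → q = 7.7×0.535×0.16 = 0.6591 m³/s
Q = Σ q = 0.8132 m³/s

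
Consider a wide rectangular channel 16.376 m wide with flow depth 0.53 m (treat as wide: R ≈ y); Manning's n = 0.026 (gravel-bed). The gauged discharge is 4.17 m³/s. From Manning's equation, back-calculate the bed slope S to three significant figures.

0.000364

A = b·y = 16.376 × 0.53 = 8.679 m²
Wide channel: R ≈ y = 0.53 m
S = (Q·n / (1·A·R^(2/3)))² = (4.17×0.026 / (1×8.679×0.6549))² = 0.0003638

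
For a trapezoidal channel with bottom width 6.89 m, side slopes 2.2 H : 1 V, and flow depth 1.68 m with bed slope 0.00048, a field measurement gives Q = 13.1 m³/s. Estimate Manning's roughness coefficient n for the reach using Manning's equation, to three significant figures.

A = (b + z·y)·y = (6.89 + 2.2×1.68)×1.68 = 17.78 m²
P = b + 2y√(1+z²) = 6.89 + 2×1.68×√(1+2.2²) = 15.01 m
R = A/P = 17.78/15.01 = 1.185 m
n = (1/Q)·A·R^(2/3)·S^(1/2) = (1/13.1) × 17.78 × 1.120 × 0.02191 = 0.03330

0.0333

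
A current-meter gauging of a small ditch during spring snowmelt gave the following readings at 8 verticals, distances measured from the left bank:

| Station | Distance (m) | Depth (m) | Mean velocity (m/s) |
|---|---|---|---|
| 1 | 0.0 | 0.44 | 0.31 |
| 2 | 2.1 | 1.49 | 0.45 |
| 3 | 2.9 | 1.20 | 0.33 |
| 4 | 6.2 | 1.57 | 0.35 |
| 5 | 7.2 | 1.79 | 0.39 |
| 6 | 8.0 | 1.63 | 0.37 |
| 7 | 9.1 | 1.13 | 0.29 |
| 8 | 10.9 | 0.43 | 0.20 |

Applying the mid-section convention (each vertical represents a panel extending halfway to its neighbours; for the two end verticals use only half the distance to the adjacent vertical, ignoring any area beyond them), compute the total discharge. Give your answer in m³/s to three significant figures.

w_1 = (2.1 − 0.0)/2 = 1.05 m; q_1 = 0.31 × 0.44 × 1.05 = 0.1432 m³/s
w_2 = (2.9 − 0.0)/2 = 1.45 m; q_2 = 0.45 × 1.49 × 1.45 = 0.9722 m³/s
w_3 = (6.2 − 2.1)/2 = 2.05 m; q_3 = 0.33 × 1.20 × 2.05 = 0.8118 m³/s
w_4 = (7.2 − 2.9)/2 = 2.15 m; q_4 = 0.35 × 1.57 × 2.15 = 1.181 m³/s
w_5 = (8.0 − 6.2)/2 = 0.9 m; q_5 = 0.39 × 1.79 × 0.9 = 0.6283 m³/s
w_6 = (9.1 − 7.2)/2 = 0.95 m; q_6 = 0.37 × 1.63 × 0.95 = 0.5729 m³/s
w_7 = (10.9 − 8.0)/2 = 1.45 m; q_7 = 0.29 × 1.13 × 1.45 = 0.4752 m³/s
w_8 = (10.9 − 9.1)/2 = 0.9 m; q_8 = 0.20 × 0.43 × 0.9 = 0.07740 m³/s
Q = Σ qᵢ = 4.862 m³/s

4.86 m³/s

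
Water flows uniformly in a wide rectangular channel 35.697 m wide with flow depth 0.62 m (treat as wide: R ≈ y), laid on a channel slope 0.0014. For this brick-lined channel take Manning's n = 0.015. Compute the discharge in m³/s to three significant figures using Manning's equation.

A = b·y = 35.697 × 0.62 = 22.13 m²
Wide channel: R ≈ y = 0.62 m
Q = (1/n)·A·R^(2/3)·S^(1/2) = (1/0.015) × 22.13 × 0.6200^(2/3) × 0.0014^(1/2) = 40.14 m³/s

40.1 m³/s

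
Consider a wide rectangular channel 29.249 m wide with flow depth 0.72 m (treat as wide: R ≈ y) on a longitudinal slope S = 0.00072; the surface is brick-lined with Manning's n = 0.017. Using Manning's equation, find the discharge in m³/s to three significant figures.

A = b·y = 29.249 × 0.72 = 21.06 m²
Wide channel: R ≈ y = 0.72 m
Q = (1/n)·A·R^(2/3)·S^(1/2) = (1/0.017) × 21.06 × 0.7200^(2/3) × 0.00072^(1/2) = 26.70 m³/s

26.7 m³/s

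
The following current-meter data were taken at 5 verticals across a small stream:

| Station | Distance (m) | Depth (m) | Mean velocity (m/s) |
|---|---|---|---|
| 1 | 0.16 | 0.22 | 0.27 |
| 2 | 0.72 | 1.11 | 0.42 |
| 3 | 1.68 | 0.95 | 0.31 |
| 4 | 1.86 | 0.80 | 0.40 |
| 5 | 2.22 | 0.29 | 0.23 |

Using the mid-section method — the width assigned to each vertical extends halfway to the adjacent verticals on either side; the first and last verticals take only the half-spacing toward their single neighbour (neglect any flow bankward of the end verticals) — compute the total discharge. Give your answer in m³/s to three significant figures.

w_1 = (0.72 − 0.16)/2 = 0.28 m; q_1 = 0.27 × 0.22 × 0.28 = 0.01663 m³/s
w_2 = (1.68 − 0.16)/2 = 0.76 m; q_2 = 0.42 × 1.11 × 0.76 = 0.3543 m³/s
w_3 = (1.86 − 0.72)/2 = 0.57 m; q_3 = 0.31 × 0.95 × 0.57 = 0.1679 m³/s
w_4 = (2.22 − 1.68)/2 = 0.27 m; q_4 = 0.40 × 0.80 × 0.27 = 0.08640 m³/s
w_5 = (2.22 − 1.86)/2 = 0.18 m; q_5 = 0.23 × 0.29 × 0.18 = 0.01201 m³/s
Q = Σ qᵢ = 0.6372 m³/s

0.637 m³/s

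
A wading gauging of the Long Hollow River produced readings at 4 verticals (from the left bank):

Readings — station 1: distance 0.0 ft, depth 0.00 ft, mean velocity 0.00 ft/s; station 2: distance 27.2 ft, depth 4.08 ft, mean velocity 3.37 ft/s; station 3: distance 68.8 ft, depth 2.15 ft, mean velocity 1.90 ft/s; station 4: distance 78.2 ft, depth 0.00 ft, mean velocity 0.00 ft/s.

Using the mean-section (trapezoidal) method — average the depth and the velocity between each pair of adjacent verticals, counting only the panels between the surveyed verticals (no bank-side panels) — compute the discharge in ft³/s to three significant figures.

445 ft³/s

Panel 1-2: Δb = 27.2 ft, d̄ = (0.00+4.08)/2 = 2.04, v̄ = (0.00+3.37)/2 = 1.685 → q = 27.2×2.04×1.685 = 93.50 ft³/s
Panel 2-3: Δb = 41.6 ft, d̄ = (4.08+2.15)/2 = 3.115, v̄ = (3.37+1.90)/2 = 2.635 → q = 41.6×3.115×2.635 = 341.5 ft³/s
Panel 3-4: Δb = 9.4 ft, d̄ = (2.15+0.00)/2 = 1.075, v̄ = (1.90+0.00)/2 = 0.95 → q = 9.4×1.075×0.95 = 9.600 ft³/s
Q = Σ q = 444.6 ft³/s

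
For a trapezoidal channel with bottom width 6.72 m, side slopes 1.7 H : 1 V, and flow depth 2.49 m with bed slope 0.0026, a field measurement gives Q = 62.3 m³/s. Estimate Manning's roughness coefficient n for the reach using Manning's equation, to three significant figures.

A = (b + z·y)·y = (6.72 + 1.7×2.49)×2.49 = 27.27 m²
P = b + 2y√(1+z²) = 6.72 + 2×2.49×√(1+1.7²) = 16.54 m
R = A/P = 27.27/16.54 = 1.649 m
n = (1/Q)·A·R^(2/3)·S^(1/2) = (1/62.3) × 27.27 × 1.396 × 0.05099 = 0.03115

0.0312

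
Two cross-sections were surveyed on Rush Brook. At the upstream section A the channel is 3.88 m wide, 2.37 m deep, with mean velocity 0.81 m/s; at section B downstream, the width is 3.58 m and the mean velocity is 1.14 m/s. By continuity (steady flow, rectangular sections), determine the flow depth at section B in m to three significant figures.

Q = A₁V₁ = (3.88×2.37) × 0.81 = 7.448 m³/s
d₂ = Q/(b₂ V₂) = 7.448/(3.58×1.14) = 1.825 m

1.83 m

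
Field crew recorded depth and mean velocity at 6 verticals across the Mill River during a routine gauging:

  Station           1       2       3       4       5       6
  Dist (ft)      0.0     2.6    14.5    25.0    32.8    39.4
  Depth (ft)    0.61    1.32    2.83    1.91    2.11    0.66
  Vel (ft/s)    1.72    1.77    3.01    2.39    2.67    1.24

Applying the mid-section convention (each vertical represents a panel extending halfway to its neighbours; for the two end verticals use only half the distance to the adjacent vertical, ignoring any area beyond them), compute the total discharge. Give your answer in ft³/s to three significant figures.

199 ft³/s

w_1 = (2.6 − 0.0)/2 = 1.3 ft; q_1 = 1.72 × 0.61 × 1.3 = 1.364 ft³/s
w_2 = (14.5 − 0.0)/2 = 7.25 ft; q_2 = 1.77 × 1.32 × 7.25 = 16.94 ft³/s
w_3 = (25.0 − 2.6)/2 = 11.2 ft; q_3 = 3.01 × 2.83 × 11.2 = 95.40 ft³/s
w_4 = (32.8 − 14.5)/2 = 9.15 ft; q_4 = 2.39 × 1.91 × 9.15 = 41.77 ft³/s
w_5 = (39.4 − 25.0)/2 = 7.2 ft; q_5 = 2.67 × 2.11 × 7.2 = 40.56 ft³/s
w_6 = (39.4 − 32.8)/2 = 3.3 ft; q_6 = 1.24 × 0.66 × 3.3 = 2.701 ft³/s
Q = Σ qᵢ = 198.7 ft³/s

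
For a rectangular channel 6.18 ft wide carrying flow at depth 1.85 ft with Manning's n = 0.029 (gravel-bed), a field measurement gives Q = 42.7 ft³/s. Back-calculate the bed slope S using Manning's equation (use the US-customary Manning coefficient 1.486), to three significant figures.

A = b·y = 6.18 × 1.85 = 11.43 ft²
P = b + 2y = 6.18 + 2×1.85 = 9.880 ft
R = A/P = 11.43/9.880 = 1.157 ft
S = (Q·n / (1.486·A·R^(2/3)))² = (42.7×0.029 / (1.486×11.43×1.102))² = 0.004373

0.00437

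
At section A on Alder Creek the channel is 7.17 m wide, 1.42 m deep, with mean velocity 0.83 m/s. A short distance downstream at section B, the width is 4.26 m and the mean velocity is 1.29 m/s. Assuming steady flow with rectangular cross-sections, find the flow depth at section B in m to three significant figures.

1.54 m

Q = A₁V₁ = (7.17×1.42) × 0.83 = 8.451 m³/s
d₂ = Q/(b₂ V₂) = 8.451/(4.26×1.29) = 1.538 m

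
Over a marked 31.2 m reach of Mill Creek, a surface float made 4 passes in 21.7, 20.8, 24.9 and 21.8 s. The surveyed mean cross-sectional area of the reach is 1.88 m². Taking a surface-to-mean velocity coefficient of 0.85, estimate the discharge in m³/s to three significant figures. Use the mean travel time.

2.24 m³/s

t̄ = (21.7 + 20.8 + 24.9 + 21.8) / 4 = 22.3 s
v_surface = L / t̄ = 31.2 / 22.3 = 1.399 m/s
v_mean = 0.85 × 1.399 = 1.189 m/s
Q = A × v_mean = 1.88 × 1.189 = 2.236 m³/s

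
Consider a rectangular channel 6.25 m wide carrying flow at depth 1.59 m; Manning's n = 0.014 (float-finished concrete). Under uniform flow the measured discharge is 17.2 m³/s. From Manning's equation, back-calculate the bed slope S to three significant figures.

0.000548

A = b·y = 6.25 × 1.59 = 9.938 m²
P = b + 2y = 6.25 + 2×1.59 = 9.430 m
R = A/P = 9.938/9.430 = 1.054 m
S = (Q·n / (1·A·R^(2/3)))² = (17.2×0.014 / (1×9.938×1.036))² = 0.0005475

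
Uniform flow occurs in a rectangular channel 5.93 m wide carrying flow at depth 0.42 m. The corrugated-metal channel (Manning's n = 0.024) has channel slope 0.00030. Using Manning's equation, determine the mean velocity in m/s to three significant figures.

A = b·y = 5.93 × 0.42 = 2.491 m²
P = b + 2y = 5.93 + 2×0.42 = 6.770 m
R = A/P = 2.491/6.770 = 0.3679 m
Q = (1/n)·A·R^(2/3)·S^(1/2) = (1/0.024) × 2.491 × 0.3679^(2/3) × 0.00030^(1/2) = 0.9228 m³/s
V = Q/A = 0.9228/2.491 = 0.3705 m/s

0.371 m/s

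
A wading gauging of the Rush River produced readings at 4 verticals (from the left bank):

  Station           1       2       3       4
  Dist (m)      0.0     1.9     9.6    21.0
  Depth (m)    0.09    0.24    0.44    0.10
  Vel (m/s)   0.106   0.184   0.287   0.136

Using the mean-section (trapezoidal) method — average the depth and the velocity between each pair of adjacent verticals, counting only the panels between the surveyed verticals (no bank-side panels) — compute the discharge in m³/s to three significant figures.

1.31 m³/s

Panel 1-2: Δb = 1.9 m, d̄ = (0.09+0.24)/2 = 0.165, v̄ = (0.106+0.184)/2 = 0.145 → q = 1.9×0.165×0.145 = 0.04546 m³/s
Panel 2-3: Δb = 7.7 m, d̄ = (0.24+0.44)/2 = 0.34, v̄ = (0.184+0.287)/2 = 0.2355 → q = 7.7×0.34×0.2355 = 0.6165 m³/s
Panel 3-4: Δb = 11.4 m, d̄ = (0.44+0.10)/2 = 0.27, v̄ = (0.287+0.136)/2 = 0.2115 → q = 11.4×0.27×0.2115 = 0.6510 m³/s
Q = Σ q = 1.313 m³/s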